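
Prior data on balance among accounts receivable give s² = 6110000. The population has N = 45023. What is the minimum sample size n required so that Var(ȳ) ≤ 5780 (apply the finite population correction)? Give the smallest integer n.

Without fpc, n₀ = s²/D = 6110000/5780 = 1057.0934.
With fpc, (1 − n/N)·s²/n ≤ D requires n ≥ n₀/(1 + n₀/N) = 1057.0934/(1 + 1057.0934/45023) = 1032.8433.
Rounding up, n = 1033.

1033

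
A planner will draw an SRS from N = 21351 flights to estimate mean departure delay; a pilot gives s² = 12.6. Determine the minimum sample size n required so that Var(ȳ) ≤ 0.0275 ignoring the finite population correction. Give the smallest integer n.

Without fpc, n₀ = s²/D = 12.6/0.0275 = 458.1818.
Rounding up, n = 459.

459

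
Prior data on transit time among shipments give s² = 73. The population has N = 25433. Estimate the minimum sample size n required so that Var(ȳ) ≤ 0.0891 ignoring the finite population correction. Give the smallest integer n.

820

Without fpc, n₀ = s²/D = 73/0.0891 = 819.3042.
Rounding up, n = 820.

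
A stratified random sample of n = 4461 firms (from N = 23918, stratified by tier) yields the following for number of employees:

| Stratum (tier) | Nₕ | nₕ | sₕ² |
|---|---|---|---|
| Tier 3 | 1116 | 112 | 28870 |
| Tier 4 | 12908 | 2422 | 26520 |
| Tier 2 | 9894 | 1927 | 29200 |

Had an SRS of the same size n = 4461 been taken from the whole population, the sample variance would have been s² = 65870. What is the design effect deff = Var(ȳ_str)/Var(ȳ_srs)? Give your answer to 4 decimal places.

Var(ȳ_str) = Σ Wₕ²(1−fₕ)sₕ²/nₕ with Wₕ = Nₕ/23918:
  Tier 3: (1116/23918)²·(1−112/1116)·28870/112 = 0.50486695
  Tier 4: (12908/23918)²·(1−2422/12908)·26520/2422 = 2.590708
  Tier 2: (9894/23918)²·(1−1927/9894)·29200/1927 = 2.0879406
  → Var(ȳ_str) = 5.1835156.
Var(ȳ_srs) = (1 − 4461/23918)·65870/4461 = 12.011755.
deff = 5.1835156 / 12.011755 = 0.4315.

0.4315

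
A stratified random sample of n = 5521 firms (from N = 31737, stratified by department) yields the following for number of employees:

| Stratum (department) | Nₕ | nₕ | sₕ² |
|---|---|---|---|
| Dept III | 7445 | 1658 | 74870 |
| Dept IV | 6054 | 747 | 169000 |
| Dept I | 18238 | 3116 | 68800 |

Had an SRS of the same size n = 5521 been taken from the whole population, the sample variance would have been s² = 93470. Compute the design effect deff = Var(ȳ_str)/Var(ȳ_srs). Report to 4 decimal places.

Var(ȳ_str) = Σ Wₕ²(1−fₕ)sₕ²/nₕ with Wₕ = Nₕ/31737:
  Dept III: (7445/31737)²·(1−1658/7445)·74870/1658 = 1.9315669
  Dept IV: (6054/31737)²·(1−747/6054)·169000/747 = 7.2164875
  Dept I: (18238/31737)²·(1−3116/18238)·68800/3116 = 6.0456874
  → Var(ȳ_str) = 15.193742.
Var(ȳ_srs) = (1 − 5521/31737)·93470/5521 = 13.984761.
deff = 15.193742 / 13.984761 = 1.0864.

1.0864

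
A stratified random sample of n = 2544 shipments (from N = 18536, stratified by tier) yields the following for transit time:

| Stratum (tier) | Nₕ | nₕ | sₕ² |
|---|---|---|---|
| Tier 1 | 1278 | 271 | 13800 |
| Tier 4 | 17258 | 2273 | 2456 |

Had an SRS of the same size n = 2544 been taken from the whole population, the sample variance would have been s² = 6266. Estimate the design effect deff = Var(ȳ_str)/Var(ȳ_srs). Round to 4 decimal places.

0.4725

Var(ȳ_str) = Σ Wₕ²(1−fₕ)sₕ²/nₕ with Wₕ = Nₕ/18536:
  Tier 1: (1278/18536)²·(1−271/1278)·13800/271 = 0.19073838
  Tier 4: (17258/18536)²·(1−2273/17258)·2456/2273 = 0.8132875
  → Var(ȳ_str) = 1.0040259.
Var(ȳ_srs) = (1 − 2544/18536)·6266/2544 = 2.1250054.
deff = 1.0040259 / 2.1250054 = 0.4725.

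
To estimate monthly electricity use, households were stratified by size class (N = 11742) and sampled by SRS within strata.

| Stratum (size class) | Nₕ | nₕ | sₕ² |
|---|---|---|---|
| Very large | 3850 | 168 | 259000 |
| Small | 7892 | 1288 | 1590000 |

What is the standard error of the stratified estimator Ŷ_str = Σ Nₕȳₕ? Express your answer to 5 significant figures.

Var(Ŷ_str) = Σₕ Nₕ²(1 − fₕ)sₕ²/nₕ.
Very large: 3850²·(1 − 168/3850)·259000/168 = 2.1854204 × 10^10.
Small: 7892²·(1 − 1288/7892)·1590000/1288 = 6.4339162 × 10^10.
Sum = 8.6193366 × 10^10.
SE = √(8.6193366 × 10^10) = 293590.

293590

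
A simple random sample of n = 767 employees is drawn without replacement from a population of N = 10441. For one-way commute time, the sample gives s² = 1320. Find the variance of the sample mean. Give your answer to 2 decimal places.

1.59

Under SRS without replacement, Var(ȳ) = (1 − f)·s²/n with f = n/N = 767/10441 = 0.07346040.
Var(ȳ) = (1 − 0.07346040)·1320/767 = 0.92653960·1.7209909 = 1.5945662.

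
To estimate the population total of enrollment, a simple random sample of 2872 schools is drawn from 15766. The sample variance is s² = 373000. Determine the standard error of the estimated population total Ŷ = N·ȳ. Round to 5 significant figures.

Var(Ŷ) = N²·Var(ȳ) = N²·(1 − n/N)·s²/n.
f = 2872/15766 = 0.18216415; Var(ȳ) = 0.81783585·373000/2872 = 106.21615.
Var(Ŷ) = 15766² · 106.21615 = 2.6401804 × 10^10.
SE(Ŷ) = √(2.6401804 × 10^10) = 162490.

162490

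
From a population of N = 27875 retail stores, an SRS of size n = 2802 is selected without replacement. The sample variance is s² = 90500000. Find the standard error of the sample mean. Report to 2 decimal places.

170.45

Under SRS without replacement, Var(ȳ) = (1 − f)·s²/n with f = n/N = 2802/27875 = 0.10052018.
Var(ȳ) = (1 − 0.10052018)·90500000/2802 = 0.89947982·32298.358 = 29051.722.
SE(ȳ) = √(29051.722) = 170.45.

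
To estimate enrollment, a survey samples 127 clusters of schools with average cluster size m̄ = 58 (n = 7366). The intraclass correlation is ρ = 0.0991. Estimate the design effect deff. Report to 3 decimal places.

6.649

deff = 1 + (58 − 1)·0.0991 = 1 + 5.6487 = 6.6487.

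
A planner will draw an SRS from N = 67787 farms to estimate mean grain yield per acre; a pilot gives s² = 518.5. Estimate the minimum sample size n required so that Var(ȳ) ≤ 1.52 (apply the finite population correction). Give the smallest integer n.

Without fpc, n₀ = s²/D = 518.5/1.52 = 341.1184.
With fpc, (1 − n/N)·s²/n ≤ D requires n ≥ n₀/(1 + n₀/N) = 341.1184/(1 + 341.1184/67787) = 339.4104.
Rounding up, n = 340.

340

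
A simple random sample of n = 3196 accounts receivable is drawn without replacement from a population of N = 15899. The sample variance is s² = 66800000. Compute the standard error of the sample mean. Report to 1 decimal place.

129.2

Under SRS without replacement, Var(ȳ) = (1 − f)·s²/n with f = n/N = 3196/15899 = 0.20101893.
Var(ȳ) = (1 − 0.20101893)·66800000/3196 = 0.79898107·20901.126 = 16699.604.
SE(ȳ) = √(16699.604) = 129.2.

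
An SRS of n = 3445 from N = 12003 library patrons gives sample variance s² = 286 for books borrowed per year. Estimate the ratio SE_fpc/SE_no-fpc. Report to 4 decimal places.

f = n/N = 3445/12003 = 0.28701158.
SE_no-fpc = √(s²/n) = 0.28812995; SE_fpc = √((1−f)s²/n) = 0.24329302.
Ratio = √(1−f) = 0.84438642.

0.8444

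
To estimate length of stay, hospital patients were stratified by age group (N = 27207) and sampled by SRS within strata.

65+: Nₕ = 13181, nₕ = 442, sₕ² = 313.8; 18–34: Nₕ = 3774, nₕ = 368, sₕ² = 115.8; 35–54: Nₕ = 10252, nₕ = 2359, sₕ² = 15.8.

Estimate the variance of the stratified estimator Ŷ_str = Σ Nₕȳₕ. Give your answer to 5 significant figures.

Var(Ŷ_str) = Σₕ Nₕ²(1 − fₕ)sₕ²/nₕ.
65+: 13181²·(1 − 442/13181)·313.8/442 = 1.1921046 × 10^8.
18–34: 3774²·(1 − 368/3774)·115.8/368 = 4.0448953 × 10^6.
35–54: 10252²·(1 − 2359/10252)·15.8/2359 = 541975.74.
Sum = 1.2379733 × 10^8.

1.2380 × 10^8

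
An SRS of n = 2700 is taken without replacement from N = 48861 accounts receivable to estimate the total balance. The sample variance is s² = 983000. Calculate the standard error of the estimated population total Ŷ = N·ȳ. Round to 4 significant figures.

Var(Ŷ) = N²·Var(ȳ) = N²·(1 − n/N)·s²/n.
f = 2700/48861 = 0.05525880; Var(ȳ) = 0.94474120·983000/2700 = 343.95578.
Var(Ŷ) = 48861² · 343.95578 = 8.2115911 × 10^11.
SE(Ŷ) = √(8.2115911 × 10^11) = 906200.

906200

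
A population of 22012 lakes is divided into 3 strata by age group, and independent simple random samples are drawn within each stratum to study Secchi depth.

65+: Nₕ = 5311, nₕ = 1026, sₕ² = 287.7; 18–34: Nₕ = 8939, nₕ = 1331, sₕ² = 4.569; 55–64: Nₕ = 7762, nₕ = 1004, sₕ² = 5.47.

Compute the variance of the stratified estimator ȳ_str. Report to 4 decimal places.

0.0142

Var(ȳ_str) = Σₕ Wₕ²(1 − fₕ)sₕ²/nₕ with Wₕ = Nₕ/N, N = 22012.
65+: Wₕ = 0.24127749; term = 0.24127749²·(1 − 0.19318396)·287.7/1026 = 0.01317045.
18–34: Wₕ = 0.40609667; term = 0.40609667²·(1 − 0.14889809)·4.569/1331 = 4.8181857 × 10^-4.
55–64: Wₕ = 0.35262584; term = 0.35262584²·(1 − 0.12934811)·5.47/1004 = 5.8982942 × 10^-4.
Sum = 0.014242098.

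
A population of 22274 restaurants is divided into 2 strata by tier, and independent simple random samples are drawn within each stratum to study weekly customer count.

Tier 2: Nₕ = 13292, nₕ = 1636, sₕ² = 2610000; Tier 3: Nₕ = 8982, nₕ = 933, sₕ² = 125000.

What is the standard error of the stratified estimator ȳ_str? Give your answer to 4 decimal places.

Var(ȳ_str) = Σₕ Wₕ²(1 − fₕ)sₕ²/nₕ with Wₕ = Nₕ/N, N = 22274.
Tier 2: Wₕ = 0.59674957; term = 0.59674957²·(1 − 0.12308155)·2610000/1636 = 498.19647.
Tier 3: Wₕ = 0.40325043; term = 0.40325043²·(1 − 0.10387442)·125000/933 = 19.523016.
Sum = 517.71949.
SE = √(517.71949) = 22.7535.

22.7535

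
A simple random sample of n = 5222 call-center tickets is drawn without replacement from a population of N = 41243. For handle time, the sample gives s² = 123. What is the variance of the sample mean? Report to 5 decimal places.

Under SRS without replacement, Var(ȳ) = (1 − f)·s²/n with f = n/N = 5222/41243 = 0.12661543.
Var(ȳ) = (1 − 0.12661543)·123/5222 = 0.87338457·0.023554194 = 0.02057187.

0.02057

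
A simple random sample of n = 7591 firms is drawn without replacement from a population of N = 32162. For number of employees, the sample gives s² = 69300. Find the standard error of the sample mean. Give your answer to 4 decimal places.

2.6409

Under SRS without replacement, Var(ȳ) = (1 − f)·s²/n with f = n/N = 7591/32162 = 0.23602388.
Var(ȳ) = (1 − 0.23602388)·69300/7591 = 0.76397612·9.129232 = 6.9745152.
SE(ȳ) = √(6.9745152) = 2.6409.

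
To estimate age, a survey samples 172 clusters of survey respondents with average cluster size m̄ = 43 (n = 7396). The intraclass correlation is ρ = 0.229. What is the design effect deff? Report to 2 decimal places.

deff = 1 + (43 − 1)·0.229 = 1 + 9.618 = 10.618.

10.62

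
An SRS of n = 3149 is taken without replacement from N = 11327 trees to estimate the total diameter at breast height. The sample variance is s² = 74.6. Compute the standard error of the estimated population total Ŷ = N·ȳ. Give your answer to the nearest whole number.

1481

Var(Ŷ) = N²·Var(ȳ) = N²·(1 − n/N)·s²/n.
f = 3149/11327 = 0.27800830; Var(ȳ) = 0.72199170·74.6/3149 = 0.017104027.
Var(Ŷ) = 11327² · 0.017104027 = 2.1944626 × 10^6.
SE(Ŷ) = √(2.1944626 × 10^6) = 1481.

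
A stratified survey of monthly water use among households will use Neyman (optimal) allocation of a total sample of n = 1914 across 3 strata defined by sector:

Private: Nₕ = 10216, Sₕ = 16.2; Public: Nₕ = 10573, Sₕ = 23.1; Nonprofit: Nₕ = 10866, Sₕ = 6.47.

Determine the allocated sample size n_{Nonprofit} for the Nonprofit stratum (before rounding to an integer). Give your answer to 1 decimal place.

Neyman allocation: nₕ = n·NₕSₕ / Σⱼ NⱼSⱼ.
Σ NⱼSⱼ = 10216·16.2 + 10573·23.1 + 10866·6.47 = 480038.52.
n_{Nonprofit} = 1914·10866·6.47 / 480038.52 = 280.3.

280.3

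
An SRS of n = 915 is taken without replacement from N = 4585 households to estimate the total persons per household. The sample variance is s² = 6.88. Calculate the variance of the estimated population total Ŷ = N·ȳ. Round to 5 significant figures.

Var(Ŷ) = N²·Var(ȳ) = N²·(1 − n/N)·s²/n.
f = 915/4585 = 0.19956379; Var(ȳ) = 0.80043621·6.88/915 = 0.0060185804.
Var(Ŷ) = 4585² · 0.0060185804 = 126523.95.

126520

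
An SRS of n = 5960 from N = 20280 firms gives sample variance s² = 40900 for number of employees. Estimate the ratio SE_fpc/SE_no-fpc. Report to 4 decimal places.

0.8403

f = n/N = 5960/20280 = 0.29388560.
SE_no-fpc = √(s²/n) = 2.6196214; SE_fpc = √((1−f)s²/n) = 2.2012839.
Ratio = √(1−f) = 0.84030613.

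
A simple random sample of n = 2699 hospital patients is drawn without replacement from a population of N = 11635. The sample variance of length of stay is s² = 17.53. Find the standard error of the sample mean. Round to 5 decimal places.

0.07063

Under SRS without replacement, Var(ȳ) = (1 − f)·s²/n with f = n/N = 2699/11635 = 0.23197250.
Var(ȳ) = (1 − 0.23197250)·17.53/2699 = 0.76802750·0.0064949981 = 0.0049883372.
SE(ȳ) = √(0.0049883372) = 0.07063.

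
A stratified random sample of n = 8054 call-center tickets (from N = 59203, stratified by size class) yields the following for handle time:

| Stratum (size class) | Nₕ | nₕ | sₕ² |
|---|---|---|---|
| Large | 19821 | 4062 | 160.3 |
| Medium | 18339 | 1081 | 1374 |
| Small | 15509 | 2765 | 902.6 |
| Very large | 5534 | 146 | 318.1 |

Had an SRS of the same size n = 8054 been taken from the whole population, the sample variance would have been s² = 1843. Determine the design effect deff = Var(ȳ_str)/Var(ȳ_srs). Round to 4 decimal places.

Var(ȳ_str) = Σ Wₕ²(1−fₕ)sₕ²/nₕ with Wₕ = Nₕ/59203:
  Large: (19821/59203)²·(1−4062/19821)·160.3/4062 = 0.003516903
  Medium: (18339/59203)²·(1−1081/18339)·1374/1081 = 0.114773
  Small: (15509/59203)²·(1−2765/15509)·902.6/2765 = 0.018407819
  Very large: (5534/59203)²·(1−146/5534)·318.1/146 = 0.018534895
  → Var(ȳ_str) = 0.15523262.
Var(ȳ_srs) = (1 − 8054/59203)·1843/8054 = 0.19770022.
deff = 0.15523262 / 0.19770022 = 0.7852.

0.7852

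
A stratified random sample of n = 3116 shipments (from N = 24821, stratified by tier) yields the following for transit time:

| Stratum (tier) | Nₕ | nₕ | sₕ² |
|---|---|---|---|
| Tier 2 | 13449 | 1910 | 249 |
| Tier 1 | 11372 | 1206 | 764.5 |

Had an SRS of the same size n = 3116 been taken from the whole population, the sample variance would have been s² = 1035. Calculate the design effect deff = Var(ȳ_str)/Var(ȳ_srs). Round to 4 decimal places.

0.5226

Var(ȳ_str) = Σ Wₕ²(1−fₕ)sₕ²/nₕ with Wₕ = Nₕ/24821:
  Tier 2: (13449/24821)²·(1−1910/13449)·249/1910 = 0.032838673
  Tier 1: (11372/24821)²·(1−1206/11372)·764.5/1206 = 0.11895387
  → Var(ȳ_str) = 0.15179254.
Var(ȳ_srs) = (1 − 3116/24821)·1035/3116 = 0.29045805.
deff = 0.15179254 / 0.29045805 = 0.5226.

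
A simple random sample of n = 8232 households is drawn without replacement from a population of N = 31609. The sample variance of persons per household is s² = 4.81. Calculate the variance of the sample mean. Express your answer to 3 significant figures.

Under SRS without replacement, Var(ȳ) = (1 − f)·s²/n with f = n/N = 8232/31609 = 0.26043216.
Var(ȳ) = (1 − 0.26043216)·4.81/8232 = 0.73956784·5.8430515 × 10^-4 = 4.321333 × 10^-4.

4.32 × 10^-4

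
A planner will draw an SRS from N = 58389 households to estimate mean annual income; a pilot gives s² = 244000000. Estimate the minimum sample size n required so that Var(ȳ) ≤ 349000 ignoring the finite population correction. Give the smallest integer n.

700

Without fpc, n₀ = s²/D = 244000000/349000 = 699.1404.
Rounding up, n = 700.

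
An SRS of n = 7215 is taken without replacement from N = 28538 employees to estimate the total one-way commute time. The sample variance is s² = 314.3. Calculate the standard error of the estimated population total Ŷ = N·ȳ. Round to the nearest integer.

5149

Var(Ŷ) = N²·Var(ȳ) = N²·(1 − n/N)·s²/n.
f = 7215/28538 = 0.25282080; Var(ȳ) = 0.74717920·314.3/7215 = 0.032548638.
Var(Ŷ) = 28538² · 0.032548638 = 2.6508179 × 10^7.
SE(Ŷ) = √(2.6508179 × 10^7) = 5149.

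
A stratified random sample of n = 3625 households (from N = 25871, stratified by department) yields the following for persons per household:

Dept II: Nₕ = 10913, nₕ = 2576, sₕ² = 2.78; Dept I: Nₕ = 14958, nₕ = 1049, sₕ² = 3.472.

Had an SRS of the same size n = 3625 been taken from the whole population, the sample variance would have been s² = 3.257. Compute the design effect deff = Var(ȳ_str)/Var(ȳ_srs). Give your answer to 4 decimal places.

1.5216

Var(ȳ_str) = Σ Wₕ²(1−fₕ)sₕ²/nₕ with Wₕ = Nₕ/25871:
  Dept II: (10913/25871)²·(1−2576/10913)·2.78/2576 = 1.4669877 × 10^-4
  Dept I: (14958/25871)²·(1−1049/14958)·3.472/1049 = 0.0010288386
  → Var(ȳ_str) = 0.0011755374.
Var(ȳ_srs) = (1 − 3625/25871)·3.257/3625 = 7.725889 × 10^-4.
deff = 0.0011755374 / (7.725889 × 10^-4) = 1.5216.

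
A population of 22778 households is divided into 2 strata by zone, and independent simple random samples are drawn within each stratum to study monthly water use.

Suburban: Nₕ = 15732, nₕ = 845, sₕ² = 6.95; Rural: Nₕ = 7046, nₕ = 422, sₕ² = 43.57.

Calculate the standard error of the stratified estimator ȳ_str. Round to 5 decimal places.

0.11402

Var(ȳ_str) = Σₕ Wₕ²(1 − fₕ)sₕ²/nₕ with Wₕ = Nₕ/N, N = 22778.
Suburban: Wₕ = 0.69066643; term = 0.69066643²·(1 − 0.05371218)·6.95/845 = 0.0037126845.
Rural: Wₕ = 0.30933357; term = 0.30933357²·(1 − 0.05989214)·43.57/422 = 0.0092876725.
Sum = 0.013000357.
SE = √(0.013000357) = 0.11402.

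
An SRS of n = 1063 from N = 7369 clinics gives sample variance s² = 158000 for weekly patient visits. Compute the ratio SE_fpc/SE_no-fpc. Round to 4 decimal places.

0.9251

f = n/N = 1063/7369 = 0.14425295.
SE_no-fpc = √(s²/n) = 12.191634; SE_fpc = √((1−f)s²/n) = 11.278066.
Ratio = √(1−f) = 0.92506597.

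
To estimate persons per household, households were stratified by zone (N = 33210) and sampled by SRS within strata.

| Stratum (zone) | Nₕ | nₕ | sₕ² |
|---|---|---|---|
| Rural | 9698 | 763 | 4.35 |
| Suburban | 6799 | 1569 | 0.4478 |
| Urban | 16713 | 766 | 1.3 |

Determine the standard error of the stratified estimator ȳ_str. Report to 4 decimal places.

Var(ȳ_str) = Σₕ Wₕ²(1 − fₕ)sₕ²/nₕ with Wₕ = Nₕ/N, N = 33210.
Rural: Wₕ = 0.29202048; term = 0.29202048²·(1 − 0.07867602)·4.35/763 = 4.4792335 × 10^-4.
Suburban: Wₕ = 0.20472749; term = 0.20472749²·(1 − 0.23076923)·0.4478/1569 = 9.2017435 × 10^-6.
Urban: Wₕ = 0.50325203; term = 0.50325203²·(1 − 0.04583259)·1.3/766 = 4.1011933 × 10^-4.
Sum = 8.6724442 × 10^-4.
SE = √(8.6724442 × 10^-4) = 0.0294.

0.0294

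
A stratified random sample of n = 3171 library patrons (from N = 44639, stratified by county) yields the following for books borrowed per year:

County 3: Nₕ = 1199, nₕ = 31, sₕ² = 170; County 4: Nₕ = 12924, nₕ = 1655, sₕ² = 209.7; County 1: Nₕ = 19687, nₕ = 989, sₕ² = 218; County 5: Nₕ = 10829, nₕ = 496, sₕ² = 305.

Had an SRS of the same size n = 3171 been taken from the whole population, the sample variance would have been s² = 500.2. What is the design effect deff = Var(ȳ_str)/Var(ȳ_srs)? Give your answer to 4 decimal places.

Var(ȳ_str) = Σ Wₕ²(1−fₕ)sₕ²/nₕ with Wₕ = Nₕ/44639:
  County 3: (1199/44639)²·(1−31/1199)·170/31 = 0.0038540766
  County 4: (12924/44639)²·(1−1655/12924)·209.7/1655 = 0.0092609139
  County 1: (19687/44639)²·(1−989/19687)·218/989 = 0.040719833
  County 5: (10829/44639)²·(1−496/10829)·305/496 = 0.034530593
  → Var(ȳ_str) = 0.088365417.
Var(ȳ_srs) = (1 − 3171/44639)·500.2/3171 = 0.14653659.
deff = 0.088365417 / 0.14653659 = 0.6030.

0.6030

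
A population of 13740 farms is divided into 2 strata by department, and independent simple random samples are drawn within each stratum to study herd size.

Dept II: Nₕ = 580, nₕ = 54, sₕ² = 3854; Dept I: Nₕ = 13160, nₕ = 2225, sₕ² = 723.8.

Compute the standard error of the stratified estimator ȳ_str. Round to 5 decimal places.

Var(ȳ_str) = Σₕ Wₕ²(1 − fₕ)sₕ²/nₕ with Wₕ = Nₕ/N, N = 13740.
Dept II: Wₕ = 0.04221252; term = 0.04221252²·(1 − 0.09310345)·3854/54 = 0.11533423.
Dept I: Wₕ = 0.95778748; term = 0.95778748²·(1 − 0.16907295)·723.8/2225 = 0.24796465.
Sum = 0.36329888.
SE = √(0.36329888) = 0.60274.

0.60274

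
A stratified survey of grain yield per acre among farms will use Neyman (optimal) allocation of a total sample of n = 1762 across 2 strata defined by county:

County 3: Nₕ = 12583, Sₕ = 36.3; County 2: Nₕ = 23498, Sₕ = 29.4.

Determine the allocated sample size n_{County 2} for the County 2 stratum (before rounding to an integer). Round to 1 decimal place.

Neyman allocation: nₕ = n·NₕSₕ / Σⱼ NⱼSⱼ.
Σ NⱼSⱼ = 12583·36.3 + 23498·29.4 = 1.1476041 × 10^6.
n_{County 2} = 1762·23498·29.4 / (1.1476041 × 10^6) = 1060.7.

1060.7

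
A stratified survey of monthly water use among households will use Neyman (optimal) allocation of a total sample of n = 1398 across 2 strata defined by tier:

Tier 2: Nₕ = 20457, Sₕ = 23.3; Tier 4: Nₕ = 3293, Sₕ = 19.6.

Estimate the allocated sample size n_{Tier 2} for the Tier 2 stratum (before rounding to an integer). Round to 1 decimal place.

Neyman allocation: nₕ = n·NₕSₕ / Σⱼ NⱼSⱼ.
Σ NⱼSⱼ = 20457·23.3 + 3293·19.6 = 541190.9.
n_{Tier 2} = 1398·20457·23.3 / 541190.9 = 1231.3.

1231.3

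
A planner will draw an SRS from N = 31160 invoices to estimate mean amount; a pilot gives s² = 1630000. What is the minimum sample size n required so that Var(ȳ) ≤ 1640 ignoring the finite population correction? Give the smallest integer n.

994

Without fpc, n₀ = s²/D = 1630000/1640 = 993.9024.
Rounding up, n = 994.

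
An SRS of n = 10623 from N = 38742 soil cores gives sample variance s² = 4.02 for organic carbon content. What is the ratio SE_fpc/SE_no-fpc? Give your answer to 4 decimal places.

0.8519

f = n/N = 10623/38742 = 0.27419854.
SE_no-fpc = √(s²/n) = 0.019453128; SE_fpc = √((1−f)s²/n) = 0.016572894.
Ratio = √(1−f) = 0.85193982.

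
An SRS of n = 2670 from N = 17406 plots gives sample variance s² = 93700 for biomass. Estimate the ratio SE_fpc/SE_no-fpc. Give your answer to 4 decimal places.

0.9201

f = n/N = 2670/17406 = 0.15339538.
SE_no-fpc = √(s²/n) = 5.9239879; SE_fpc = √((1−f)s²/n) = 5.4507276.
Ratio = √(1−f) = 0.92011120.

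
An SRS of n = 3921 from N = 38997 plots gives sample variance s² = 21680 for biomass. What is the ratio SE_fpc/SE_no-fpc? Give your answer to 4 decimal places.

0.9484

f = n/N = 3921/38997 = 0.10054620.
SE_no-fpc = √(s²/n) = 2.3514255; SE_fpc = √((1−f)s²/n) = 2.2300811.
Ratio = √(1−f) = 0.94839538.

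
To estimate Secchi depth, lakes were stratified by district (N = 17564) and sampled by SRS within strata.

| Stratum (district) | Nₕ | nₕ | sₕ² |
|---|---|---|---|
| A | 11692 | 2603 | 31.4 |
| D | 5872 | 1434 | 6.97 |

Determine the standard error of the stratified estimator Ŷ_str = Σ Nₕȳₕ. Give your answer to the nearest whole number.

1187

Var(Ŷ_str) = Σₕ Nₕ²(1 − fₕ)sₕ²/nₕ.
A: 11692²·(1 − 2603/11692)·31.4/2603 = 1.2819184 × 10^6.
D: 5872²·(1 − 1434/5872)·6.97/1434 = 126665.1.
Sum = 1.4085835 × 10^6.
SE = √(1.4085835 × 10^6) = 1187.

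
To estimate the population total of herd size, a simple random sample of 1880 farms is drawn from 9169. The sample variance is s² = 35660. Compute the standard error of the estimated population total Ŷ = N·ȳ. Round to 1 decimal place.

35604.6

Var(Ŷ) = N²·Var(ȳ) = N²·(1 − n/N)·s²/n.
f = 1880/9169 = 0.20503872; Var(ȳ) = 0.79496128·35660/1880 = 15.078893.
Var(Ŷ) = 9169² · 15.078893 = 1.267691 × 10^9.
SE(Ŷ) = √(1.267691 × 10^9) = 35604.6.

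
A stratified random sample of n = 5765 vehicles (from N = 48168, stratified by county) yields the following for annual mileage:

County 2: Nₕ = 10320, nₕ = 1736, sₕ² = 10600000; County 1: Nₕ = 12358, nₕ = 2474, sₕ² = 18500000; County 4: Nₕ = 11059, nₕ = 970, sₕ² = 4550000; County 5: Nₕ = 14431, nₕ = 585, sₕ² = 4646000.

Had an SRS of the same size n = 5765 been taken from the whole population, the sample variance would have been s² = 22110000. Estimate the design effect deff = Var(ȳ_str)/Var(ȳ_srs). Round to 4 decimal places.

0.4550

Var(ȳ_str) = Σ Wₕ²(1−fₕ)sₕ²/nₕ with Wₕ = Nₕ/48168:
  County 2: (10320/48168)²·(1−1736/10320)·10600000/1736 = 233.13545
  County 1: (12358/48168)²·(1−2474/12358)·18500000/2474 = 393.67309
  County 4: (11059/48168)²·(1−970/11059)·4550000/970 = 225.57264
  County 5: (14431/48168)²·(1−585/14431)·4646000/585 = 683.95395
  → Var(ȳ_str) = 1536.3351.
Var(ȳ_srs) = (1 − 5765/48168)·22110000/5765 = 3376.1941.
deff = 1536.3351 / 3376.1941 = 0.4550.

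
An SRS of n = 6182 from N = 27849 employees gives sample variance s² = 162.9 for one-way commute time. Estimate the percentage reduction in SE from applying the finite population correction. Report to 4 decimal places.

f = n/N = 6182/27849 = 0.22198284.
SE_no-fpc = √(s²/n) = 0.16232897; SE_fpc = √((1−f)s²/n) = 0.14318273.
Ratio = √(1−f) = 0.88205281. Reduction = 100·(1 − 0.88205281) = 11.7947%.

11.7947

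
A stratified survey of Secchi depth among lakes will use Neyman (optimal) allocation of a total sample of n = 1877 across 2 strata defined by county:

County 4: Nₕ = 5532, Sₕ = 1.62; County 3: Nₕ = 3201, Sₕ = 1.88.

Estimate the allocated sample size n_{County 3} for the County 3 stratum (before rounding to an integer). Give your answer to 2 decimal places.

754.06

Neyman allocation: nₕ = n·NₕSₕ / Σⱼ NⱼSⱼ.
Σ NⱼSⱼ = 5532·1.62 + 3201·1.88 = 14979.72.
n_{County 3} = 1877·3201·1.88 / 14979.72 = 754.06.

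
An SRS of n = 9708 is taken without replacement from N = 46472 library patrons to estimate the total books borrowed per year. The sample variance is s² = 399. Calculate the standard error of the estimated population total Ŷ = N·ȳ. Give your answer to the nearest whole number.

8380

Var(Ŷ) = N²·Var(ȳ) = N²·(1 − n/N)·s²/n.
f = 9708/46472 = 0.20889998; Var(ȳ) = 0.79110002·399/9708 = 0.032514308.
Var(Ŷ) = 46472² · 0.032514308 = 7.0219421 × 10^7.
SE(Ŷ) = √(7.0219421 × 10^7) = 8380.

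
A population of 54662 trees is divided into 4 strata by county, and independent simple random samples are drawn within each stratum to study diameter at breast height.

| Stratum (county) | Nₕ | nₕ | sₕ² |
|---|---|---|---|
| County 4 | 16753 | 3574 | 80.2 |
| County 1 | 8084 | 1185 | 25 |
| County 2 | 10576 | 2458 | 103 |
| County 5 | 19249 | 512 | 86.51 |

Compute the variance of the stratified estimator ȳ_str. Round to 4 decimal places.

Var(ȳ_str) = Σₕ Wₕ²(1 − fₕ)sₕ²/nₕ with Wₕ = Nₕ/N, N = 54662.
County 4: Wₕ = 0.30648348; term = 0.30648348²·(1 − 0.21333493)·80.2/3574 = 0.0016581501.
County 1: Wₕ = 0.14789067; term = 0.14789067²·(1 − 0.14658585)·25/1185 = 3.9378854 × 10^-4.
County 2: Wₕ = 0.19347993; term = 0.19347993²·(1 − 0.23241301)·103/2458 = 0.0012040785.
County 5: Wₕ = 0.35214591; term = 0.35214591²·(1 − 0.02659878)·86.51/512 = 0.020395462.
Sum = 0.023651479.

0.0237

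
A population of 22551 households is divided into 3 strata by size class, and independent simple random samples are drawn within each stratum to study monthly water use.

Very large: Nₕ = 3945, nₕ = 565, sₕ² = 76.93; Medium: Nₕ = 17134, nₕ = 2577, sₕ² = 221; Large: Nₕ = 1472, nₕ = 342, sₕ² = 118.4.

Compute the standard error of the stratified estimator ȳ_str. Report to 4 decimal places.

0.2162

Var(ȳ_str) = Σₕ Wₕ²(1 − fₕ)sₕ²/nₕ with Wₕ = Nₕ/N, N = 22551.
Very large: Wₕ = 0.17493681; term = 0.17493681²·(1 − 0.14321926)·76.93/565 = 0.0035700918.
Medium: Wₕ = 0.75978892; term = 0.75978892²·(1 − 0.15040271)·221/2577 = 0.042060738.
Large: Wₕ = 0.06527427; term = 0.06527427²·(1 − 0.23233696)·118.4/342 = 0.0011323488.
Sum = 0.046763179.
SE = √(0.046763179) = 0.2162.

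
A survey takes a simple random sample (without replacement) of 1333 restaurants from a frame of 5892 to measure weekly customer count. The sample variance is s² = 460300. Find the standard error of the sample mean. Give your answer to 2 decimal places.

16.35

Under SRS without replacement, Var(ȳ) = (1 − f)·s²/n with f = n/N = 1333/5892 = 0.22623897.
Var(ȳ) = (1 − 0.22623897)·460300/1333 = 0.77376103·345.31133 = 267.18845.
SE(ȳ) = √(267.18845) = 16.35.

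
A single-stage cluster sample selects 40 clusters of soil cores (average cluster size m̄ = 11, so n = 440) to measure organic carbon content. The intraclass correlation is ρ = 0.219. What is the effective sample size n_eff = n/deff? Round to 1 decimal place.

deff = 1 + (11 − 1)·0.219 = 1 + 2.19 = 3.19.
n_eff = 440 / 3.19 = 137.9.

137.9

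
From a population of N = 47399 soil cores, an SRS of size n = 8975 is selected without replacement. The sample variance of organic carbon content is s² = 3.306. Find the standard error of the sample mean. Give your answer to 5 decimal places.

0.01728

Under SRS without replacement, Var(ȳ) = (1 − f)·s²/n with f = n/N = 8975/47399 = 0.18934999.
Var(ȳ) = (1 − 0.18934999)·3.306/8975 = 0.81065001·3.6835655 × 10^-4 = 2.9860824 × 10^-4.
SE(ȳ) = √(2.9860824 × 10^-4) = 0.01728.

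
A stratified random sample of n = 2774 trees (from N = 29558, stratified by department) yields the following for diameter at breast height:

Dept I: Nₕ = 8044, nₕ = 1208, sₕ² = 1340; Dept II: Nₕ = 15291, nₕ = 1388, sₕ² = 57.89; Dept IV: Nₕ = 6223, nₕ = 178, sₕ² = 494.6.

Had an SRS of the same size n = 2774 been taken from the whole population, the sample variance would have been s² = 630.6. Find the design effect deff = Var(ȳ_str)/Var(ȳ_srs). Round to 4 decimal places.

0.9690

Var(ȳ_str) = Σ Wₕ²(1−fₕ)sₕ²/nₕ with Wₕ = Nₕ/29558:
  Dept I: (8044/29558)²·(1−1208/8044)·1340/1208 = 0.069817114
  Dept II: (15291/29558)²·(1−1388/15291)·57.89/1388 = 0.010148653
  Dept IV: (6223/29558)²·(1−178/6223)·494.6/178 = 0.11964103
  → Var(ȳ_str) = 0.1996068.
Var(ȳ_srs) = (1 − 2774/29558)·630.6/2774 = 0.20599084.
deff = 0.1996068 / 0.20599084 = 0.9690.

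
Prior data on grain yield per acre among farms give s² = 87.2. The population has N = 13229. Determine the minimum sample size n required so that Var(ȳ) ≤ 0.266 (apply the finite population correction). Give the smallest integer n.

320

Without fpc, n₀ = s²/D = 87.2/0.266 = 327.8195.
With fpc, (1 − n/N)·s²/n ≤ D requires n ≥ n₀/(1 + n₀/N) = 327.8195/(1 + 327.8195/13229) = 319.8924.
Rounding up, n = 320.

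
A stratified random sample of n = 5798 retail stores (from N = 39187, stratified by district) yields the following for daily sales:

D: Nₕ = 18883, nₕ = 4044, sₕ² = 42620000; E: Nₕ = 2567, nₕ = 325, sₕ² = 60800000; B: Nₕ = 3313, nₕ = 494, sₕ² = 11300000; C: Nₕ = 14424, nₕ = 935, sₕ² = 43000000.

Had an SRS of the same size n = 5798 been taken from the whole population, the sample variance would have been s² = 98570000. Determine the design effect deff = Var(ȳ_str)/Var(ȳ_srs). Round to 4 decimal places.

0.5930

Var(ȳ_str) = Σ Wₕ²(1−fₕ)sₕ²/nₕ with Wₕ = Nₕ/39187:
  D: (18883/39187)²·(1−4044/18883)·42620000/4044 = 1923.0647
  E: (2567/39187)²·(1−325/2567)·60800000/325 = 701.12857
  B: (3313/39187)²·(1−494/3313)·11300000/494 = 139.11821
  C: (14424/39187)²·(1−935/14424)·43000000/935 = 5826.9096
  → Var(ȳ_str) = 8590.2211.
Var(ȳ_srs) = (1 − 5798/39187)·98570000/5798 = 14485.315.
deff = 8590.2211 / 14485.315 = 0.5930.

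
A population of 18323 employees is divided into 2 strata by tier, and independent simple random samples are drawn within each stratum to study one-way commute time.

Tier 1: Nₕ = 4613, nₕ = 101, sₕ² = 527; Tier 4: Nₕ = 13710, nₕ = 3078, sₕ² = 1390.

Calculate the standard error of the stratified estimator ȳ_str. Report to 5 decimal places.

0.72080

Var(ȳ_str) = Σₕ Wₕ²(1 − fₕ)sₕ²/nₕ with Wₕ = Nₕ/N, N = 18323.
Tier 1: Wₕ = 0.25176008; term = 0.25176008²·(1 − 0.02189465)·527/101 = 0.32348089.
Tier 4: Wₕ = 0.74823992; term = 0.74823992²·(1 − 0.22450766)·1390/3078 = 0.19606742.
Sum = 0.51954831.
SE = √(0.51954831) = 0.72080.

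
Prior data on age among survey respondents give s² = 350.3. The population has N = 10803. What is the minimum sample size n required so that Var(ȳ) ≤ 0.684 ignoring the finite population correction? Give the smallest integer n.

513

Without fpc, n₀ = s²/D = 350.3/0.684 = 512.1345.
Rounding up, n = 513.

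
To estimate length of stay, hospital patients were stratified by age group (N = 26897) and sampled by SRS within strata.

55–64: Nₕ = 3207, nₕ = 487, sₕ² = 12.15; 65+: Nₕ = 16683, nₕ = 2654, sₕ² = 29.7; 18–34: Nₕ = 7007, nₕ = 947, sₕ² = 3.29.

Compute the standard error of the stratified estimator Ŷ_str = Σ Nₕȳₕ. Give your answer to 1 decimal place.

Var(Ŷ_str) = Σₕ Nₕ²(1 − fₕ)sₕ²/nₕ.
55–64: 3207²·(1 − 487/3207)·12.15/487 = 217628.21.
65+: 16683²·(1 − 2654/16683)·29.7/2654 = 2.619126 × 10^6.
18–34: 7007²·(1 − 947/7007)·3.29/947 = 147519.92.
Sum = 2.9842741 × 10^6.
SE = √(2.9842741 × 10^6) = 1727.5.

1727.5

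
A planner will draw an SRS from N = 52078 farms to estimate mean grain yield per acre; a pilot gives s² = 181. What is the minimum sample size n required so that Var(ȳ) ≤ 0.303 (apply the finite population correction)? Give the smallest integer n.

Without fpc, n₀ = s²/D = 181/0.303 = 597.3597.
With fpc, (1 − n/N)·s²/n ≤ D requires n ≥ n₀/(1 + n₀/N) = 597.3597/(1 + 597.3597/52078) = 590.5854.
Rounding up, n = 591.

591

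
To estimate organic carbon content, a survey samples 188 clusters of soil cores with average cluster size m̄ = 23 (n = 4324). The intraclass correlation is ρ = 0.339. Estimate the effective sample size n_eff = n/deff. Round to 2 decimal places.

511.23

deff = 1 + (23 − 1)·0.339 = 1 + 7.458 = 8.458.
n_eff = 4324 / 8.458 = 511.23.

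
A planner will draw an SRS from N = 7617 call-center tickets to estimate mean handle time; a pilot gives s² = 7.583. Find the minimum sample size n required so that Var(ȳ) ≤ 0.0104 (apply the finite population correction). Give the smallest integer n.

Without fpc, n₀ = s²/D = 7.583/0.0104 = 729.1346.
With fpc, (1 − n/N)·s²/n ≤ D requires n ≥ n₀/(1 + n₀/N) = 729.1346/(1 + 729.1346/7617) = 665.4360.
Rounding up, n = 666.

666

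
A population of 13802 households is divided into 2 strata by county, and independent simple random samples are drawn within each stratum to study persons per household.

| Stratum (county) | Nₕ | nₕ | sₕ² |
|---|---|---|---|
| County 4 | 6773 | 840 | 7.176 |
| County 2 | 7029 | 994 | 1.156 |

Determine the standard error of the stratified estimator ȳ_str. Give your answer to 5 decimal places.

0.04540

Var(ȳ_str) = Σₕ Wₕ²(1 − fₕ)sₕ²/nₕ with Wₕ = Nₕ/N, N = 13802.
County 4: Wₕ = 0.49072598; term = 0.49072598²·(1 − 0.12402185)·7.176/840 = 0.0018020819.
County 2: Wₕ = 0.50927402; term = 0.50927402²·(1 − 0.14141414)·1.156/994 = 2.5897523 × 10^-4.
Sum = 0.0020610571.
SE = √(0.0020610571) = 0.04540.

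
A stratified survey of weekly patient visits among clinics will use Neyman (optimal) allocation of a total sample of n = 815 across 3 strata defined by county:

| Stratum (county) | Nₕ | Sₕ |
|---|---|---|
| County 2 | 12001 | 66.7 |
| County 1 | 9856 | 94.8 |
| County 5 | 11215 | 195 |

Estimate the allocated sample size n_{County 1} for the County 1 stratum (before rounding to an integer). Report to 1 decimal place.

194.2

Neyman allocation: nₕ = n·NₕSₕ / Σⱼ NⱼSⱼ.
Σ NⱼSⱼ = 12001·66.7 + 9856·94.8 + 11215·195 = 3.9217405 × 10^6.
n_{County 1} = 815·9856·94.8 / (3.9217405 × 10^6) = 194.2.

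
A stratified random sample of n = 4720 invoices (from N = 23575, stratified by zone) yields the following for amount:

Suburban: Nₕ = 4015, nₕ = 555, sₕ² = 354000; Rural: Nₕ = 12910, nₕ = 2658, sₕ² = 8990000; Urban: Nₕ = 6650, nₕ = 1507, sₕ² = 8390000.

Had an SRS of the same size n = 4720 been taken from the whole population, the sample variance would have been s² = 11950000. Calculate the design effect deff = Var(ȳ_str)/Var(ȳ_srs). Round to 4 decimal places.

Var(ȳ_str) = Σ Wₕ²(1−fₕ)sₕ²/nₕ with Wₕ = Nₕ/23575:
  Suburban: (4015/23575)²·(1−555/4015)·354000/555 = 15.942944
  Rural: (12910/23575)²·(1−2658/12910)·8990000/2658 = 805.44549
  Urban: (6650/23575)²·(1−1507/6650)·8390000/1507 = 342.59694
  → Var(ȳ_str) = 1163.9854.
Var(ȳ_srs) = (1 − 4720/23575)·11950000/4720 = 2024.8868.
deff = 1163.9854 / 2024.8868 = 0.5748.

0.5748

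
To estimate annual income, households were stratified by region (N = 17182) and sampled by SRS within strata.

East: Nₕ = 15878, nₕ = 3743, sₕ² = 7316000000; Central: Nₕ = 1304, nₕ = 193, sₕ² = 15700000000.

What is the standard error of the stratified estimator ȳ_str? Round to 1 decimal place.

1294.2

Var(ȳ_str) = Σₕ Wₕ²(1 − fₕ)sₕ²/nₕ with Wₕ = Nₕ/N, N = 17182.
East: Wₕ = 0.92410662; term = 0.92410662²·(1 − 0.23573498)·7316000000/3743 = 1.2756808 × 10^6.
Central: Wₕ = 0.07589338; term = 0.07589338²·(1 − 0.14800613)·15700000000/193 = 399196.35.
Sum = 1.6748772 × 10^6.
SE = √(1.6748772 × 10^6) = 1294.2.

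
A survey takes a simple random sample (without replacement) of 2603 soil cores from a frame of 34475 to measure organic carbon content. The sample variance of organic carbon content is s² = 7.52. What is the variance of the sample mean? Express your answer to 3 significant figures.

Under SRS without replacement, Var(ȳ) = (1 − f)·s²/n with f = n/N = 2603/34475 = 0.07550399.
Var(ȳ) = (1 − 0.07550399)·7.52/2603 = 0.92449601·0.0028889743 = 0.0026708452.

0.00267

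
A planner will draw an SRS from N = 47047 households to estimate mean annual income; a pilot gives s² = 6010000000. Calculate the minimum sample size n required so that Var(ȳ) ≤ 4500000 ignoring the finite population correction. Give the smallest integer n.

Without fpc, n₀ = s²/D = 6010000000/4500000 = 1335.5556.
Rounding up, n = 1336.

1336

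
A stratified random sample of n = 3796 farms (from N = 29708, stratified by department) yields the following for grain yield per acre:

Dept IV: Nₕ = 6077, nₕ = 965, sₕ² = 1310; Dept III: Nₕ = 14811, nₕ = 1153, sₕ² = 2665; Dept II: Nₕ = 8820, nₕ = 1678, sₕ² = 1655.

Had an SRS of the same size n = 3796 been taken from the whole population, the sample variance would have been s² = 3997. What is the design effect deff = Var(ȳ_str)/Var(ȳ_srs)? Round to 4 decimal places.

Var(ȳ_str) = Σ Wₕ²(1−fₕ)sₕ²/nₕ with Wₕ = Nₕ/29708:
  Dept IV: (6077/29708)²·(1−965/6077)·1310/965 = 0.04778342
  Dept III: (14811/29708)²·(1−1153/14811)·2665/1153 = 0.52977635
  Dept II: (8820/29708)²·(1−1678/8820)·1655/1678 = 0.070395945
  → Var(ȳ_str) = 0.64795572.
Var(ȳ_srs) = (1 − 3796/29708)·3997/3796 = 0.91840759.
deff = 0.64795572 / 0.91840759 = 0.7055.

0.7055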